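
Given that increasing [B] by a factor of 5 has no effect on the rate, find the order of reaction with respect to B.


rate ∝ [B]^n
rate ∝ [B]^0
Order in B: 0

0


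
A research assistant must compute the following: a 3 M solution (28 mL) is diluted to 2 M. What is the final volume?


C1V1 = C2V2
3 × 28 = 2 × V2
V2 = 84/2 = 42.0 mL

42.0 mL


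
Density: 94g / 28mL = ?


ρ = mass/volume
= 94/28
= 3.357 g/mL

3.357 g/mL


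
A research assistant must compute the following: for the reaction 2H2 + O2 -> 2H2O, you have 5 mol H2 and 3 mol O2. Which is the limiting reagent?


Mole ratio available / coefficient:
  H2: 5/2 = 2.500
  O2: 3/1 = 3.000
Smaller ratio is limiting.

H2


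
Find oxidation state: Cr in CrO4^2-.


x + 4(-2) = -2, so x = +6
Oxidation number: +6

+6


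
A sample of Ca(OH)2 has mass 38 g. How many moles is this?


M(Ca(OH)2) = 74.1 g/mol
n = mass/M = 38/74.1 = 0.5128 mol

0.5128 mol


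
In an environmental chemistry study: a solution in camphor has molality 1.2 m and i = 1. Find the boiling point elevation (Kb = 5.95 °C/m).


ΔTb = Kb × m × i
= 5.95 × 1.2 × 1
= 7.14 °C

7.14 °C


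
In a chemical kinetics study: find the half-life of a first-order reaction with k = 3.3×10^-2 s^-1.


t½ = ln2/k = 0.693147/(3.3×10^-2 s^-1)
= 21.00 s

21.00 s


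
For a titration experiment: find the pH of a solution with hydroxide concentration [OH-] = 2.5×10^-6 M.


pOH = -log10([OH-]) = -log10(2.5×10^-6)
= 6 - log10(2.5) = 5.6
pH = 14 - pOH = 14 - 5.6 = 8.4

8.4


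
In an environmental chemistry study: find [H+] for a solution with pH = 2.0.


[H+] = 10^(-pH) = 10^(-2.0)
= 1.0×10^-2 M

1.0×10^-2 M


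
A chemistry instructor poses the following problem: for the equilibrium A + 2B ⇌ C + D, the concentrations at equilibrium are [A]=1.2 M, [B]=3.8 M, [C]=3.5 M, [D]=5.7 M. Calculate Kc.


Kc = [C][D]/([A][B]^2)
= (3.5^1 × 5.7^1)/(1.2^1 × 3.8^2)
= 19.95/17.328
= 1.151

1.151


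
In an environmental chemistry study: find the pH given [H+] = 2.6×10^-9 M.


pH = -log10([H+]) = -log10(2.6×10^-9)
= 9 - log10(2.6)
= 9 - 0.41
= 8.59

8.59


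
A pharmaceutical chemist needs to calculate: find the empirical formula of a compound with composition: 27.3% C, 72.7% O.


Assume 100 g sample. Moles of each element:
  C: 27.3/12.01 = 2.273 mol
  O: 72.7/16.0 = 4.544 mol
Divide by smallest (2.273):
  C: 2.273/2.273 = 1.0
  O: 4.544/2.273 = 2.0
Empirical formula: CO2

CO2


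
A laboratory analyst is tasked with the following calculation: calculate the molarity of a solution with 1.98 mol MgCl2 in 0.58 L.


M = n/V = 1.98/0.58 = 3.414 mol/L

3.414 M


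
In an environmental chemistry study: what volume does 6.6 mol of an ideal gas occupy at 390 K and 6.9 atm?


PV = nRT  (R = 0.08206 L·atm/(mol·K))
V = nRT/P = 6.6×0.08206×390/6.9
= 30.612 L

30.612 L


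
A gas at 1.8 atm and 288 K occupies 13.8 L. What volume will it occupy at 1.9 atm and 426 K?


P1V1/T1 = P2V2/T2
V2 = P1V1T2/(T1P2)
= 1.8×13.8×426/(288×1.9)
= 19.338 L

19.338 L


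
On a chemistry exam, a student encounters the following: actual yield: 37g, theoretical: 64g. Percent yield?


% yield = actual/theoretical × 100
= 37/64 × 100
= 57.81%

57.81%


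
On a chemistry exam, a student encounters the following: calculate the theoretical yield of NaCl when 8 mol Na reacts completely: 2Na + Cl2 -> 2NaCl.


Mole ratio NaCl:Na = 2:2
n(NaCl) = 8 × 2/2 = 8.000 mol
mass = 8.000 × 58.44 = 467.52 g

467.52 g


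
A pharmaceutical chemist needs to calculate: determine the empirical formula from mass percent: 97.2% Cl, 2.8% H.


Assume 100 g sample. Moles of each element:
  Cl: 97.2/35.45 = 2.742 mol
  H: 2.8/1.008 = 2.778 mol
Divide by smallest (2.742):
  Cl: 2.742/2.742 = 1.0
  H: 2.778/2.742 = 1.01
Empirical formula: HCl

HCl


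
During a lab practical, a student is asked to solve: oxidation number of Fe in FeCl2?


x + 2(-1) = 0, so x = +2
Oxidation number: +2

+2


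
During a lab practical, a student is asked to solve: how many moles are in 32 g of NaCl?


M(NaCl) = 58.44 g/mol
n = mass/M = 32/58.44 = 0.5476 mol

0.5476 mol


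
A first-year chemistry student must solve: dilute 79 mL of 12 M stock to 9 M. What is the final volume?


C1V1 = C2V2
12 × 79 = 9 × V2
V2 = 948/9 = 105.33 mL

105.33 mL


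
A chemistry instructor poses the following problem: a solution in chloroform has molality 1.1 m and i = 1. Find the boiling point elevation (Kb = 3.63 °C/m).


ΔTb = Kb × m × i
= 3.63 × 1.1 × 1
= 3.993 °C

3.993 °C


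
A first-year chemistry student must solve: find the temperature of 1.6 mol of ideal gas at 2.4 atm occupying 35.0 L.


PV = nRT  (R = 0.08206 L·atm/(mol·K))
T = PV/(nR) = 2.4×35.0/(1.6×0.08206)
= 84.00/0.131296
= 639.78 K

639.78 K


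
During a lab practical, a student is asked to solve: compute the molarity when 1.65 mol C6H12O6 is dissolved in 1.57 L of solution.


M = n/V = 1.65/1.57 = 1.051 mol/L

1.051 M


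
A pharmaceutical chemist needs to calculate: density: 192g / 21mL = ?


ρ = mass/volume
= 192/21
= 9.143 g/mL

9.143 g/mL


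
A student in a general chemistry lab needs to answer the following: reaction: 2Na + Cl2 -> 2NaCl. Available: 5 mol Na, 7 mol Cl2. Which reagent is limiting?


Mole ratio available / coefficient:
  Na: 5/2 = 2.500
  Cl2: 7/1 = 7.000
Smaller ratio is limiting.

Na


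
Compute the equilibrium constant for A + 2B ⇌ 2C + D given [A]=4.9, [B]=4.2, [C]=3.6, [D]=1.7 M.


Kc = [C]^2[D]/([A][B]^2)
= (3.6^2 × 1.7^1)/(4.9^1 × 4.2^2)
= 22.032/86.436
= 0.2549

0.2549


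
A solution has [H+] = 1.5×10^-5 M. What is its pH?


pH = -log10([H+]) = -log10(1.5×10^-5)
= 5 - log10(1.5)
= 5 - 0.18
= 4.82

4.82


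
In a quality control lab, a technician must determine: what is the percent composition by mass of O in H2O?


M(H2O) = 2×1.008 + 1×16.0 = 18.016 g/mol
Mass of O = 1 × 16.0 = 16.00 g/mol
% O = 16.00/18.016 × 100 = 88.81%

88.81%


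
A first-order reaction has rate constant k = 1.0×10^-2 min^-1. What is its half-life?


t½ = ln2/k = 0.693147/(1.0×10^-2 min^-1)
= 69.31 min

69.31 min


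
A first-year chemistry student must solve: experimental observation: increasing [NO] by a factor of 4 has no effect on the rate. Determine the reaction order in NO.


rate ∝ [NO]^n
rate ∝ [NO]^0
Order in NO: 0

0


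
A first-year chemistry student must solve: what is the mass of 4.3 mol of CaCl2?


M(CaCl2) = 110.98 g/mol
mass = n × M = 4.3 × 110.98 = 477.21 g

477.21 g


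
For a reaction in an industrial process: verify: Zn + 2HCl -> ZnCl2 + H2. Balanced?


Equation: Zn + 2HCl -> ZnCl2 + H2
Check atoms: Cl: 2=2, H: 2=2, Zn: 1=1
Balanced

Yes, balanced


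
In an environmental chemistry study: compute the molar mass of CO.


M(CO) = 1×12.01 + 1×16.0
= 12.01 + 16.0
= 28.01 g/mol

28.01 g/mol


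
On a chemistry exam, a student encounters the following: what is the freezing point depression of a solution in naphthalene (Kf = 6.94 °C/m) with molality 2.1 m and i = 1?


ΔTf = Kf × m × i
= 6.94 × 2.1 × 1
= 14.574 °C

14.574 °C


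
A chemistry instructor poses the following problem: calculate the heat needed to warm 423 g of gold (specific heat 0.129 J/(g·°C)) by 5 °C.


q = mcΔT = 423 × 0.129 × 5
= 272.84 J

272.84 J


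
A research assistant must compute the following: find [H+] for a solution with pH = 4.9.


[H+] = 10^(-pH) = 10^(-4.9)
= 1.26×10^-5 M

1.26×10^-5 M


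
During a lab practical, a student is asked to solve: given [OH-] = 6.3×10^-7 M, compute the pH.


pOH = -log10([OH-]) = -log10(6.3×10^-7)
= 7 - log10(6.3) = 6.2
pH = 14 - pOH = 14 - 6.2 = 7.8

7.8


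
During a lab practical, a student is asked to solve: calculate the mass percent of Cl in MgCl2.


M(MgCl2) = 1×24.31 + 2×35.45 = 95.21 g/mol
Mass of Cl = 2 × 35.45 = 70.90 g/mol
% Cl = 70.90/95.21 × 100 = 74.47%

74.47%


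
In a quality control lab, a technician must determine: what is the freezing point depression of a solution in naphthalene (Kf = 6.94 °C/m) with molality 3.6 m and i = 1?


ΔTf = Kf × m × i
= 6.94 × 3.6 × 1
= 24.984 °C

24.984 °C


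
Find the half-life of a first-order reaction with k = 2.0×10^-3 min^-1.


t½ = ln2/k = 0.693147/(2.0×10^-3 min^-1)
= 346.6 min

346.6 min


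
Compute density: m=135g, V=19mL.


ρ = mass/volume
= 135/19
= 7.105 g/mL

7.105 g/mL


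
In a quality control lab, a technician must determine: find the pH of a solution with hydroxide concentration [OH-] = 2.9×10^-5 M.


pOH = -log10([OH-]) = -log10(2.9×10^-5)
= 5 - log10(2.9) = 4.54
pH = 14 - pOH = 14 - 4.54 = 9.46

9.46


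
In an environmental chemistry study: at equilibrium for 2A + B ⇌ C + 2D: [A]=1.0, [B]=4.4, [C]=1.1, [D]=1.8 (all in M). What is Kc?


Kc = [C][D]^2/([A]^2[B])
= (1.1^1 × 1.8^2)/(1.0^2 × 4.4^1)
= 3.564/4.4
= 0.8100

0.8100


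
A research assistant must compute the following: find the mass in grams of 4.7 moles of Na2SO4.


M(Na2SO4) = 142.05 g/mol
mass = n × M = 4.7 × 142.05 = 667.64 g

667.64 g


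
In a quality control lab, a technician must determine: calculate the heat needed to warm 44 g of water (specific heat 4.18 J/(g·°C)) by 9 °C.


q = mcΔT = 44 × 4.18 × 9
= 1655.28 J

1655.28 J


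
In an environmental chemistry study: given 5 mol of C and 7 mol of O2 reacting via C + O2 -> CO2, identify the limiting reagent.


Mole ratio available / coefficient:
  C: 5/1 = 5.000
  O2: 7/1 = 7.000
Smaller ratio is limiting.

C


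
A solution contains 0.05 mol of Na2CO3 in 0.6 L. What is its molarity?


M = n/V = 0.05/0.6 = 0.083 mol/L

0.083 M


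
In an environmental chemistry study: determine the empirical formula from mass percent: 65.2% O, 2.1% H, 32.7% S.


Assume 100 g sample. Moles of each element:
  O: 65.2/16.0 = 4.075 mol
  H: 2.1/1.008 = 2.083 mol
  S: 32.7/32.07 = 1.02 mol
Divide by smallest (1.02):
  O: 4.075/1.02 = 4.0
  H: 2.083/1.02 = 2.04
  S: 1.02/1.02 = 1.0
Empirical formula: H2SO4

H2SO4


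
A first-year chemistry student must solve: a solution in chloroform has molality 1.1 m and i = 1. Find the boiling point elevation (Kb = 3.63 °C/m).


ΔTb = Kb × m × i
= 3.63 × 1.1 × 1
= 3.993 °C

3.993 °C


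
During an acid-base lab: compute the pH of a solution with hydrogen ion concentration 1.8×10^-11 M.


pH = -log10([H+]) = -log10(1.8×10^-11)
= 11 - log10(1.8)
= 11 - 0.26
= 10.74

10.74


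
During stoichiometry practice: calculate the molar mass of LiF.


M(LiF) = 1×6.94 + 1×19.0
= 6.94 + 19.0
= 25.94 g/mol

25.94 g/mol


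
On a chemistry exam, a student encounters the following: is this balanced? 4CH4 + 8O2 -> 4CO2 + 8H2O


Equation: 4CH4 + 8O2 -> 4CO2 + 8H2O
Check atoms: C: 4=4, H: 16=16, O: 16=16
Balanced

Yes, balanced


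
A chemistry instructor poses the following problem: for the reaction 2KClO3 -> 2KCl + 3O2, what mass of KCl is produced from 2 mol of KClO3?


Mole ratio KCl:KClO3 = 2:2
n(KCl) = 2 × 2/2 = 2.000 mol
mass = 2.000 × 74.55 = 149.1 g

149.1 g


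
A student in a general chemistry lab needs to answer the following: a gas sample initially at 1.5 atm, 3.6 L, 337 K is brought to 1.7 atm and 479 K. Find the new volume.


P1V1/T1 = P2V2/T2
V2 = P1V1T2/(T1P2)
= 1.5×3.6×479/(337×1.7)
= 4.515 L

4.515 L


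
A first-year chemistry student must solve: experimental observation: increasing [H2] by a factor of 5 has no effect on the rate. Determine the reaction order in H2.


rate ∝ [H2]^n
rate ∝ [H2]^0
Order in H2: 0

0


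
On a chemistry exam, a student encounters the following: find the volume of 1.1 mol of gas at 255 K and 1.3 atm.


PV = nRT  (R = 0.08206 L·atm/(mol·K))
V = nRT/P = 1.1×0.08206×255/1.3
= 17.706 L

17.706 L


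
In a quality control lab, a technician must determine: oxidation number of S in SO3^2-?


x + 3(-2) = -2, so x = +4
Oxidation number: +4

+4


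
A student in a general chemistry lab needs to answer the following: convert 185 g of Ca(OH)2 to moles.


M(Ca(OH)2) = 74.1 g/mol
n = mass/M = 185/74.1 = 2.4966 mol

2.4966 mol


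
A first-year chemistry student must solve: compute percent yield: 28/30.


% yield = actual/theoretical × 100
= 28/30 × 100
= 93.33%

93.33%


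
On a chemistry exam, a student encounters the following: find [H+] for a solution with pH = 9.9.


[H+] = 10^(-pH) = 10^(-9.9)
= 1.26×10^-10 M

1.26×10^-10 M


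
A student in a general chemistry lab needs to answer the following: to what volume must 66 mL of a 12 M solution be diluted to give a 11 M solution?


C1V1 = C2V2
12 × 66 = 11 × V2
V2 = 792/11 = 72.0 mL

72.0 mL


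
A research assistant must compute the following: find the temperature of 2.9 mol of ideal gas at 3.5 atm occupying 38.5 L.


PV = nRT  (R = 0.08206 L·atm/(mol·K))
T = PV/(nR) = 3.5×38.5/(2.9×0.08206)
= 134.75/0.237974
= 566.24 K

566.24 K


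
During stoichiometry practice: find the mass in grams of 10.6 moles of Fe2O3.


M(Fe2O3) = 159.7 g/mol
mass = n × M = 10.6 × 159.7 = 1692.82 g

1692.82 g


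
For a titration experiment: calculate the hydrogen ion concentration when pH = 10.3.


[H+] = 10^(-pH) = 10^(-10.3)
= 5.01×10^-11 M

5.01×10^-11 M


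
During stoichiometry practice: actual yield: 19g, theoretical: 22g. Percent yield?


% yield = actual/theoretical × 100
= 19/22 × 100
= 86.36%

86.36%


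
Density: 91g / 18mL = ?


ρ = mass/volume
= 91/18
= 5.056 g/mL

5.056 g/mL


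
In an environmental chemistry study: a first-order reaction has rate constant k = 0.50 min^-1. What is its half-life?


t½ = ln2/k = 0.693147/(0.50 min^-1)
= 1.386 min

1.386 min


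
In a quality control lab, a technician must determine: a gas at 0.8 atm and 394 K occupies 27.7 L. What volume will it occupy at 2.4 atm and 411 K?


P1V1/T1 = P2V2/T2
V2 = P1V1T2/(T1P2)
= 0.8×27.7×411/(394×2.4)
= 9.632 L

9.632 L


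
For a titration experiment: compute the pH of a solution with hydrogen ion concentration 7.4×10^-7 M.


pH = -log10([H+]) = -log10(7.4×10^-7)
= 7 - log10(7.4)
= 7 - 0.87
= 6.13

6.13


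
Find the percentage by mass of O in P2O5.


M(P2O5) = 2×30.97 + 5×16.0 = 141.94 g/mol
Mass of O = 5 × 16.0 = 80.00 g/mol
% O = 80.00/141.94 × 100 = 56.36%

56.36%


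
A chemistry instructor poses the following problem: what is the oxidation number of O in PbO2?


O is usually -2
Oxidation number: -2

-2


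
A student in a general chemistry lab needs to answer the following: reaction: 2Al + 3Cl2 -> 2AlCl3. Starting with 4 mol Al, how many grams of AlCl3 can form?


Mole ratio AlCl3:Al = 2:2
n(AlCl3) = 4 × 2/2 = 4.000 mol
mass = 4.000 × 133.33 = 533.32 g

533.32 g


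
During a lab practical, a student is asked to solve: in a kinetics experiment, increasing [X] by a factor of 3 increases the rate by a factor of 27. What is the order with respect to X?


rate ∝ [X]^n
3^n = 27 → n = 3
Order in X: 3

3


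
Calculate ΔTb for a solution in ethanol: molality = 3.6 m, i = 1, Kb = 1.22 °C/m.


ΔTb = Kb × m × i
= 1.22 × 3.6 × 1
= 4.392 °C

4.392 °C


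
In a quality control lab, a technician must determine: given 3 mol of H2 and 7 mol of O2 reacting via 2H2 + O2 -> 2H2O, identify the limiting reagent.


Mole ratio available / coefficient:
  H2: 3/2 = 1.500
  O2: 7/1 = 7.000
Smaller ratio is limiting.

H2


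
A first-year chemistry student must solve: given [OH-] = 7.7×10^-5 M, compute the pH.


pOH = -log10([OH-]) = -log10(7.7×10^-5)
= 5 - log10(7.7) = 4.11
pH = 14 - pOH = 14 - 4.11 = 9.89

9.89


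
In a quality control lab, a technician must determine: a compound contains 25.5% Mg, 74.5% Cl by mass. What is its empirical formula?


Assume 100 g sample. Moles of each element:
  Mg: 25.5/24.31 = 1.049 mol
  Cl: 74.5/35.45 = 2.102 mol
Divide by smallest (1.049):
  Mg: 1.049/1.049 = 1.0
  Cl: 2.102/1.049 = 2.0
Empirical formula: MgCl2

MgCl2


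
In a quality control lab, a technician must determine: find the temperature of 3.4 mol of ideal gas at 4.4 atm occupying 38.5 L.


PV = nRT  (R = 0.08206 L·atm/(mol·K))
T = PV/(nR) = 4.4×38.5/(3.4×0.08206)
= 169.40/0.279004
= 607.16 K

607.16 K


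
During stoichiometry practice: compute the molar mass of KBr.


M(KBr) = 1×39.1 + 1×79.9
= 39.1 + 79.9
= 119.0 g/mol

119.0 g/mol


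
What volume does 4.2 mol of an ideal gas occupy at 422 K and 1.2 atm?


PV = nRT  (R = 0.08206 L·atm/(mol·K))
V = nRT/P = 4.2×0.08206×422/1.2
= 121.203 L

121.203 L


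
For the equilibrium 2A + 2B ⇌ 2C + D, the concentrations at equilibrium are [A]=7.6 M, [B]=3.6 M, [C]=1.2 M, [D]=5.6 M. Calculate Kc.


Kc = [C]^2[D]/([A]^2[B]^2)
= (1.2^2 × 5.6^1)/(7.6^2 × 3.6^2)
= 8.064/748.5696
= 0.01077

0.01077


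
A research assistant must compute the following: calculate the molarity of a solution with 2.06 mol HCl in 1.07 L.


M = n/V = 2.06/1.07 = 1.925 mol/L

1.925 M


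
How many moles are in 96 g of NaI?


M(NaI) = 149.89 g/mol
n = mass/M = 96/149.89 = 0.6405 mol

0.6405 mol


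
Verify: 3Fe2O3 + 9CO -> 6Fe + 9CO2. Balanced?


Equation: 3Fe2O3 + 9CO -> 6Fe + 9CO2
Check atoms: C: 9=9, Fe: 6=6, O: 18=18
Balanced

Yes, balanced


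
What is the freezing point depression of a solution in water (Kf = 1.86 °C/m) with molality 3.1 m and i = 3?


ΔTf = Kf × m × i
= 1.86 × 3.1 × 3
= 17.298 °C

17.298 °C


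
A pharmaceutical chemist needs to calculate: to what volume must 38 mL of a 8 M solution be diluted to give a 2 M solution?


C1V1 = C2V2
8 × 38 = 2 × V2
V2 = 304/2 = 152.0 mL

152.0 mL


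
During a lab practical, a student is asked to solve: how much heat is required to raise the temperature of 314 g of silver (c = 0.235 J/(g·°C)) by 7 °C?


q = mcΔT = 314 × 0.235 × 7
= 516.53 J

516.53 J


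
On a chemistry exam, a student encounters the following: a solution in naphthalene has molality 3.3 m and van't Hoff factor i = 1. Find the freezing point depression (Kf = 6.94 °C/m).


ΔTf = Kf × m × i
= 6.94 × 3.3 × 1
= 22.902 °C

22.902 °C


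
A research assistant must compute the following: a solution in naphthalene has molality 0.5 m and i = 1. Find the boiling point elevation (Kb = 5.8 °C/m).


ΔTb = Kb × m × i
= 5.8 × 0.5 × 1
= 2.9 °C

2.9 °C


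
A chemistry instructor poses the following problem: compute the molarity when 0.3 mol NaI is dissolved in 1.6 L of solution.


M = n/V = 0.3/1.6 = 0.188 mol/L

0.188 M


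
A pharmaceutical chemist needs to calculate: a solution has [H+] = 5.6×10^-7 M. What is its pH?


pH = -log10([H+]) = -log10(5.6×10^-7)
= 7 - log10(5.6)
= 7 - 0.75
= 6.25

6.25


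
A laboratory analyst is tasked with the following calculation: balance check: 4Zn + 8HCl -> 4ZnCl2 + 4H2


Equation: 4Zn + 8HCl -> 4ZnCl2 + 4H2
Check atoms: Cl: 8=8, H: 8=8, Zn: 4=4
Balanced

Yes, balanced


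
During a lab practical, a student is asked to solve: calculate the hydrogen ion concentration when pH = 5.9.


[H+] = 10^(-pH) = 10^(-5.9)
= 1.26×10^-6 M

1.26×10^-6 M


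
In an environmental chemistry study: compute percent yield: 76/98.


% yield = actual/theoretical × 100
= 76/98 × 100
= 77.55%

77.55%


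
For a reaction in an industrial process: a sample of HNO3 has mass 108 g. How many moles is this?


M(HNO3) = 63.02 g/mol
n = mass/M = 108/63.02 = 1.7137 mol

1.7137 mol


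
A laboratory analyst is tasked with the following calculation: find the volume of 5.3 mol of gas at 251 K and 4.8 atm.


PV = nRT  (R = 0.08206 L·atm/(mol·K))
V = nRT/P = 5.3×0.08206×251/4.8
= 22.743 L

22.743 L


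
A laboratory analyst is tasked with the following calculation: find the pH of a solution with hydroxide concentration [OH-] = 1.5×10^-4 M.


pOH = -log10([OH-]) = -log10(1.5×10^-4)
= 4 - log10(1.5) = 3.82
pH = 14 - pOH = 14 - 3.82 = 10.18

10.18


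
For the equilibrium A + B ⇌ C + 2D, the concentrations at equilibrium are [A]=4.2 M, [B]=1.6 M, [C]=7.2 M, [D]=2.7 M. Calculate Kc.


Kc = [C][D]^2/([A][B])
= (7.2^1 × 2.7^2)/(4.2^1 × 1.6^1)
= 52.488/6.72
= 7.811

7.811


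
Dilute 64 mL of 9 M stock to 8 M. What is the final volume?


C1V1 = C2V2
9 × 64 = 8 × V2
V2 = 576/8 = 72.0 mL

72.0 mL


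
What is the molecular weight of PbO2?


M(PbO2) = 1×207.2 + 2×16.0
= 207.2 + 32.0
= 239.2 g/mol

239.2 g/mol


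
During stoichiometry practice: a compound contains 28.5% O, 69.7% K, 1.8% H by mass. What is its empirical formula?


Assume 100 g sample. Moles of each element:
  O: 28.5/16.0 = 1.781 mol
  K: 69.7/39.1 = 1.783 mol
  H: 1.8/1.008 = 1.786 mol
Divide by smallest (1.781):
  O: 1.781/1.781 = 1.0
  K: 1.783/1.781 = 1.0
  H: 1.786/1.781 = 1.0
Empirical formula: KOH

KOH


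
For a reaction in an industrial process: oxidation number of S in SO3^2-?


x + 3(-2) = -2, so x = +4
Oxidation number: +4

+4


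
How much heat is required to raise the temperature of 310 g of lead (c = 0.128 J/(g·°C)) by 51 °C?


q = mcΔT = 310 × 0.128 × 51
= 2023.68 J

2023.68 J


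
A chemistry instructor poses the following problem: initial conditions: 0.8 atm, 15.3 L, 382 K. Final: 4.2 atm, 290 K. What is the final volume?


P1V1/T1 = P2V2/T2
V2 = P1V1T2/(T1P2)
= 0.8×15.3×290/(382×4.2)
= 2.212 L

2.212 L


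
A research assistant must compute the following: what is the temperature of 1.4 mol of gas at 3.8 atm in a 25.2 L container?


PV = nRT  (R = 0.08206 L·atm/(mol·K))
T = PV/(nR) = 3.8×25.2/(1.4×0.08206)
= 95.76/0.114884
= 833.54 K

833.54 K


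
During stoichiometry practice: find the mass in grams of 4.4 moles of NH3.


M(NH3) = 17.03 g/mol
mass = n × M = 4.4 × 17.03 = 74.93 g

74.93 g


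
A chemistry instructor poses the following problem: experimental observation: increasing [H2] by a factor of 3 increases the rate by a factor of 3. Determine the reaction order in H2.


rate ∝ [H2]^n
3^n = 3 → n = 1
Order in H2: 1

1


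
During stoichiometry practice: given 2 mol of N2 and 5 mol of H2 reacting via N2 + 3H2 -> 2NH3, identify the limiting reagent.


Mole ratio available / coefficient:
  N2: 2/1 = 2.000
  H2: 5/3 = 1.667
Smaller ratio is limiting.

H2


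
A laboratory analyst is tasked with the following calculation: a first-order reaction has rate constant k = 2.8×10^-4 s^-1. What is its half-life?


t½ = ln2/k = 0.693147/(2.8×10^-4 s^-1)
= 2476 s

2476 s


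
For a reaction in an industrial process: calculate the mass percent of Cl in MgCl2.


M(MgCl2) = 1×24.31 + 2×35.45 = 95.21 g/mol
Mass of Cl = 2 × 35.45 = 70.90 g/mol
% Cl = 70.90/95.21 × 100 = 74.47%

74.47%


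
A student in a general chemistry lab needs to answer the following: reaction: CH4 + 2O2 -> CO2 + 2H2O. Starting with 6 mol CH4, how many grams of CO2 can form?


Mole ratio CO2:CH4 = 1:1
n(CO2) = 6 × 1/1 = 6.000 mol
mass = 6.000 × 44.01 = 264.06 g

264.06 g


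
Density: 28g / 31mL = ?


ρ = mass/volume
= 28/31
= 0.903 g/mL

0.903 g/mL


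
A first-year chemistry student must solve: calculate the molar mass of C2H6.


M(C2H6) = 2×12.01 + 6×1.008
= 24.02 + 6.05
= 30.07 g/mol

30.07 g/mol


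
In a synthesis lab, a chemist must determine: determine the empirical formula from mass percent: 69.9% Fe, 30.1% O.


Assume 100 g sample. Moles of each element:
  Fe: 69.9/55.85 = 1.252 mol
  O: 30.1/16.0 = 1.881 mol
Divide by smallest (1.252):
  Fe: 1.252/1.252 = 1.0
  O: 1.881/1.252 = 1.5
Multiply all ratios by 2 to obtain whole numbers.
Empirical formula: Fe2O3

Fe2O3


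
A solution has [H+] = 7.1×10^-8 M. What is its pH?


pH = -log10([H+]) = -log10(7.1×10^-8)
= 8 - log10(7.1)
= 8 - 0.85
= 7.15

7.15


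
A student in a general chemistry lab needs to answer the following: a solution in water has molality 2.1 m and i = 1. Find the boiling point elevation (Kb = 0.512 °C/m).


ΔTb = Kb × m × i
= 0.512 × 2.1 × 1
= 1.0752 °C

1.0752 °C


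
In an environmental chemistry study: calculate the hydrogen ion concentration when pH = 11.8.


[H+] = 10^(-pH) = 10^(-11.8)
= 1.58×10^-12 M

1.58×10^-12 M


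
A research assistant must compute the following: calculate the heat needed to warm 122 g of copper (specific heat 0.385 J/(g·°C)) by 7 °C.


q = mcΔT = 122 × 0.385 × 7
= 328.79 J

328.79 J


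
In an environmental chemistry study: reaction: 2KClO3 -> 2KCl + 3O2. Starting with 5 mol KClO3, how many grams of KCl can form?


Mole ratio KCl:KClO3 = 2:2
n(KCl) = 5 × 2/2 = 5.000 mol
mass = 5.000 × 74.55 = 372.75 g

372.75 g


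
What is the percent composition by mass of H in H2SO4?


M(H2SO4) = 2×1.008 + 1×32.07 + 4×16.0 = 98.086 g/mol
Mass of H = 2 × 1.008 = 2.016 g/mol
% H = 2.016/98.086 × 100 = 2.06%

2.06%


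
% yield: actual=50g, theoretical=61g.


% yield = actual/theoretical × 100
= 50/61 × 100
= 81.97%

81.97%


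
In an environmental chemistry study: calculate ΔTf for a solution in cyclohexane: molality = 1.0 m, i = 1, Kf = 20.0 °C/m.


ΔTf = Kf × m × i
= 20.0 × 1.0 × 1
= 20.0 °C

20.0 °C


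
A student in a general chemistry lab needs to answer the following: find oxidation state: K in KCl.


Group 1 metal: +1
Oxidation number: +1

+1


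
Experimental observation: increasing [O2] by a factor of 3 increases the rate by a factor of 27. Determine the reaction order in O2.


rate ∝ [O2]^n
3^n = 27 → n = 3
Order in O2: 3

3


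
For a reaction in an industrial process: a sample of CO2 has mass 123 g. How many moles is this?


M(CO2) = 44.01 g/mol
n = mass/M = 123/44.01 = 2.7948 mol

2.7948 mol


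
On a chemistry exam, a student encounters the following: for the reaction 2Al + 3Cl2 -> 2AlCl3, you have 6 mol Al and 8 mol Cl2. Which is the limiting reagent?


Mole ratio available / coefficient:
  Al: 6/2 = 3.000
  Cl2: 8/3 = 2.667
Smaller ratio is limiting.

Cl2


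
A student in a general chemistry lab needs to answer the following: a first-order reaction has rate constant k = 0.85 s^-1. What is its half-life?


t½ = ln2/k = 0.693147/(0.85 s^-1)
= 0.8155 s

0.8155 s


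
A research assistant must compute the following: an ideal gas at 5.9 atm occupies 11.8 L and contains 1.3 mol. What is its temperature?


PV = nRT  (R = 0.08206 L·atm/(mol·K))
T = PV/(nR) = 5.9×11.8/(1.3×0.08206)
= 69.62/0.106678
= 652.62 K

652.62 K


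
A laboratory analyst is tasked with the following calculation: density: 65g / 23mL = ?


ρ = mass/volume
= 65/23
= 2.826 g/mL

2.826 g/mL


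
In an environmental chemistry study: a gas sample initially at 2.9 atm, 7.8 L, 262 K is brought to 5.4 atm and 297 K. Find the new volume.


P1V1/T1 = P2V2/T2
V2 = P1V1T2/(T1P2)
= 2.9×7.8×297/(262×5.4)
= 4.748 L

4.748 L


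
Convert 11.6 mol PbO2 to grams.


M(PbO2) = 239.2 g/mol
mass = n × M = 11.6 × 239.2 = 2774.72 g

2774.72 g


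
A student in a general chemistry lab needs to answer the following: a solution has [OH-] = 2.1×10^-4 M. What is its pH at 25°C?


pOH = -log10([OH-]) = -log10(2.1×10^-4)
= 4 - log10(2.1) = 3.68
pH = 14 - pOH = 14 - 3.68 = 10.32

10.32


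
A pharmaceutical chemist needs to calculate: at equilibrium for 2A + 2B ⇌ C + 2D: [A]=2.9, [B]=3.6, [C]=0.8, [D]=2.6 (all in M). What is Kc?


Kc = [C][D]^2/([A]^2[B]^2)
= (0.8^1 × 2.6^2)/(2.9^2 × 3.6^2)
= 5.408/108.9936
= 0.04962

0.04962


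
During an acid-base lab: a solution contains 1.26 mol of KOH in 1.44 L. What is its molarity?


M = n/V = 1.26/1.44 = 0.875 mol/L

0.875 M


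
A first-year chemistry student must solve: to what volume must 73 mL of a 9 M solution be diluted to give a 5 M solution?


C1V1 = C2V2
9 × 73 = 5 × V2
V2 = 657/5 = 131.4 mL

131.4 mL


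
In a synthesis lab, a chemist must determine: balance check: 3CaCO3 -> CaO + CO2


Equation: 3CaCO3 -> CaO + CO2
Check atoms: C: 3≠1, Ca: 3≠1, O: 9≠3
Not balanced

No, not balanced


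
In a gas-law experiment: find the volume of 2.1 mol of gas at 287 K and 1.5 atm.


PV = nRT  (R = 0.08206 L·atm/(mol·K))
V = nRT/P = 2.1×0.08206×287/1.5
= 32.972 L

32.972 L


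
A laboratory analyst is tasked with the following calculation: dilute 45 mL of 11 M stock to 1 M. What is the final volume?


C1V1 = C2V2
11 × 45 = 1 × V2
V2 = 495/1 = 495.0 mL

495.0 mL


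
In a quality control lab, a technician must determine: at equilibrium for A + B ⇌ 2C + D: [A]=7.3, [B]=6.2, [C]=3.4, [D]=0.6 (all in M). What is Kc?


Kc = [C]^2[D]/([A][B])
= (3.4^2 × 0.6^1)/(7.3^1 × 6.2^1)
= 6.936/45.26
= 0.1532

0.1532


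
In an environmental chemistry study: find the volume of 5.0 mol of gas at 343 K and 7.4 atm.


PV = nRT  (R = 0.08206 L·atm/(mol·K))
V = nRT/P = 5.0×0.08206×343/7.4
= 19.018 L

19.018 L


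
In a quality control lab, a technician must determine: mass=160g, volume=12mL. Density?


ρ = mass/volume
= 160/12
= 13.333 g/mL

13.333 g/mL


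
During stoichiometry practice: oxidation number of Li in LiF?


Group 1 metal: +1
Oxidation number: +1

+1


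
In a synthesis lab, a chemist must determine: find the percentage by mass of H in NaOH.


M(NaOH) = 1×22.99 + 1×16.0 + 1×1.008 = 39.998 g/mol
Mass of H = 1 × 1.008 = 1.008 g/mol
% H = 1.008/39.998 × 100 = 2.52%

2.52%


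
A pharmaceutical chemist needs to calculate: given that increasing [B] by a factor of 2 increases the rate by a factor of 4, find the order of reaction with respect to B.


rate ∝ [B]^n
2^n = 4 → n = 2
Order in B: 2

2


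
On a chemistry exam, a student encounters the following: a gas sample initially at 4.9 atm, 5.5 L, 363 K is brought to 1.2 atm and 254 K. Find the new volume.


P1V1/T1 = P2V2/T2
V2 = P1V1T2/(T1P2)
= 4.9×5.5×254/(363×1.2)
= 15.715 L

15.715 L


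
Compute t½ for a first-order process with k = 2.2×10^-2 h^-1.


t½ = ln2/k = 0.693147/(2.2×10^-2 h^-1)
= 31.51 h

31.51 h


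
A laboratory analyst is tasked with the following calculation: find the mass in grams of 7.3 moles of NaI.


M(NaI) = 149.89 g/mol
mass = n × M = 7.3 × 149.89 = 1094.20 g

1094.20 g


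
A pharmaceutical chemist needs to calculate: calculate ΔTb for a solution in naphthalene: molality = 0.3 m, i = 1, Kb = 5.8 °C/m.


ΔTb = Kb × m × i
= 5.8 × 0.3 × 1
= 1.74 °C

1.74 °C


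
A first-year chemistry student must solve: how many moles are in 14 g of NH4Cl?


M(NH4Cl) = 53.49 g/mol
n = mass/M = 14/53.49 = 0.2617 mol

0.2617 mol


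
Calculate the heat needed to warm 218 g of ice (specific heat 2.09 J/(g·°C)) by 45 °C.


q = mcΔT = 218 × 2.09 × 45
= 20502.90 J

20502.90 J


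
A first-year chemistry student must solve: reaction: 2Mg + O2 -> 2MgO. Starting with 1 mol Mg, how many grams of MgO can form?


Mole ratio MgO:Mg = 2:2
n(MgO) = 1 × 2/2 = 1.000 mol
mass = 1.000 × 40.31 = 40.31 g

40.31 g


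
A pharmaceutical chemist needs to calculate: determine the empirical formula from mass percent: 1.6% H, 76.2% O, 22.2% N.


Assume 100 g sample. Moles of each element:
  H: 1.6/1.008 = 1.587 mol
  O: 76.2/16.0 = 4.763 mol
  N: 22.2/14.01 = 1.585 mol
Divide by smallest (1.585):
  H: 1.587/1.585 = 1.0
  O: 4.763/1.585 = 3.01
  N: 1.585/1.585 = 1.0
Empirical formula: HNO3

HNO3


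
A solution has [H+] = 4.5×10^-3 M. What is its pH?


pH = -log10([H+]) = -log10(4.5×10^-3)
= 3 - log10(4.5)
= 3 - 0.65
= 2.35

2.35


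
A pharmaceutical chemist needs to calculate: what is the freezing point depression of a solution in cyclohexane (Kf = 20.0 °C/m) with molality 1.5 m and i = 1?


ΔTf = Kf × m × i
= 20.0 × 1.5 × 1
= 30.0 °C

30.0 °C


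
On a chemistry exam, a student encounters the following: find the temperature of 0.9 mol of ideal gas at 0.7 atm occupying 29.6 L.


PV = nRT  (R = 0.08206 L·atm/(mol·K))
T = PV/(nR) = 0.7×29.6/(0.9×0.08206)
= 20.72/0.073854
= 280.55 K

280.55 K


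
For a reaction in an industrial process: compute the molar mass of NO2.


M(NO2) = 1×14.01 + 2×16.0
= 14.01 + 32.0
= 46.01 g/mol

46.01 g/mol


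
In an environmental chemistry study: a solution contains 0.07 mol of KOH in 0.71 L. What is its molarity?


M = n/V = 0.07/0.71 = 0.099 mol/L

0.099 M


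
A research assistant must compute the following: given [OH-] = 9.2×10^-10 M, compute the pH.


pOH = -log10([OH-]) = -log10(9.2×10^-10)
= 10 - log10(9.2) = 9.04
pH = 14 - pOH = 14 - 9.04 = 4.96

4.96


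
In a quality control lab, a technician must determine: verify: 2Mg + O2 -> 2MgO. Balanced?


Equation: 2Mg + O2 -> 2MgO
Check atoms: Mg: 2=2, O: 2=2
Balanced

Yes, balanced


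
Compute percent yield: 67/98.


% yield = actual/theoretical × 100
= 67/98 × 100
= 68.37%

68.37%


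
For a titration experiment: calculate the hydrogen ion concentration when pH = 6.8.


[H+] = 10^(-pH) = 10^(-6.8)
= 1.58×10^-7 M

1.58×10^-7 M


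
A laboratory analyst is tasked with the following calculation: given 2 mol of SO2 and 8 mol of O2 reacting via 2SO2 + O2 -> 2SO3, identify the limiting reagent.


Mole ratio available / coefficient:
  SO2: 2/2 = 1.000
  O2: 8/1 = 8.000
Smaller ratio is limiting.

SO2


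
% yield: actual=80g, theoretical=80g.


% yield = actual/theoretical × 100
= 80/80 × 100
= 100.0%

100.0%


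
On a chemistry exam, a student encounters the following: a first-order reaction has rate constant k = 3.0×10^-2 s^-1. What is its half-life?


t½ = ln2/k = 0.693147/(3.0×10^-2 s^-1)
= 23.10 s

23.10 s


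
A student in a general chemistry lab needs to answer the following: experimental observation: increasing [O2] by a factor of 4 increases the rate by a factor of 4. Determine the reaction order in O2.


rate ∝ [O2]^n
4^n = 4 → n = 1
Order in O2: 1

1


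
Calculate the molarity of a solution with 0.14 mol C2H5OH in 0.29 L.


M = n/V = 0.14/0.29 = 0.483 mol/L

0.483 M


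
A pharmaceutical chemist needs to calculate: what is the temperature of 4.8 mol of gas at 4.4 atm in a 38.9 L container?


PV = nRT  (R = 0.08206 L·atm/(mol·K))
T = PV/(nR) = 4.4×38.9/(4.8×0.08206)
= 171.16/0.393888
= 434.54 K

434.54 K


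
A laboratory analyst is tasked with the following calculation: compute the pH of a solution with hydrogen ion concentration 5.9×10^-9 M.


pH = -log10([H+]) = -log10(5.9×10^-9)
= 9 - log10(5.9)
= 9 - 0.77
= 8.23

8.23


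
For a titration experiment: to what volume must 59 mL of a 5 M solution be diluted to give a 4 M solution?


C1V1 = C2V2
5 × 59 = 4 × V2
V2 = 295/4 = 73.75 mL

73.75 mL


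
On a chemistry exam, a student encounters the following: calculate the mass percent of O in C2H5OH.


M(C2H5OH) = 2×12.01 + 6×1.008 + 1×16.0 = 46.068 g/mol
Mass of O = 1 × 16.0 = 16.00 g/mol
% O = 16.00/46.068 × 100 = 34.73%

34.73%


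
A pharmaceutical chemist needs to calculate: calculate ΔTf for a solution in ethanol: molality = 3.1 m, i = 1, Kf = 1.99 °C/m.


ΔTf = Kf × m × i
= 1.99 × 3.1 × 1
= 6.169 °C

6.169 °C


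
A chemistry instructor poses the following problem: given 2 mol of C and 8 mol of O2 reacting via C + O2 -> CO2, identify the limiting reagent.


Mole ratio available / coefficient:
  C: 2/1 = 2.000
  O2: 8/1 = 8.000
Smaller ratio is limiting.

C


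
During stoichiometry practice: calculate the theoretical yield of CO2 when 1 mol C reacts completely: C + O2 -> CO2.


Mole ratio CO2:C = 1:1
n(CO2) = 1 × 1/1 = 1.000 mol
mass = 1.000 × 44.01 = 44.01 g

44.01 g


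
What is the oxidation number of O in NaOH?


O is usually -2
Oxidation number: -2

-2


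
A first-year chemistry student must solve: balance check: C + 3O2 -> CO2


Equation: C + 3O2 -> CO2
Check atoms: C: 1=1, O: 6≠2
Not balanced

No, not balanced


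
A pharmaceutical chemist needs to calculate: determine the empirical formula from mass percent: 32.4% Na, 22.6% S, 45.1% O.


Assume 100 g sample. Moles of each element:
  Na: 32.4/22.99 = 1.409 mol
  S: 22.6/32.07 = 0.705 mol
  O: 45.1/16.0 = 2.819 mol
Divide by smallest (0.705):
  Na: 1.409/0.705 = 2.0
  S: 0.705/0.705 = 1.0
  O: 2.819/0.705 = 4.0
Empirical formula: Na2SO4

Na2SO4


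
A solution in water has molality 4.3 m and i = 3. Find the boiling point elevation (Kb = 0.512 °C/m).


ΔTb = Kb × m × i
= 0.512 × 4.3 × 3
= 6.6048 °C

6.6048 °C


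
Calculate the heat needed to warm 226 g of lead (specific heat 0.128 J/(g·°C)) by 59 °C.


q = mcΔT = 226 × 0.128 × 59
= 1706.75 J

1706.75 J


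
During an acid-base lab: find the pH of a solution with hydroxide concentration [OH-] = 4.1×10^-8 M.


pOH = -log10([OH-]) = -log10(4.1×10^-8)
= 8 - log10(4.1) = 7.39
pH = 14 - pOH = 14 - 7.39 = 6.61

6.61


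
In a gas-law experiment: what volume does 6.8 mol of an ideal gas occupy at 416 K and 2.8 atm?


PV = nRT  (R = 0.08206 L·atm/(mol·K))
V = nRT/P = 6.8×0.08206×416/2.8
= 82.904 L

82.904 L


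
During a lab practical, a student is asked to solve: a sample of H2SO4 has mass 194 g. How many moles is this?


M(H2SO4) = 98.09 g/mol
n = mass/M = 194/98.09 = 1.9778 mol

1.9778 mol


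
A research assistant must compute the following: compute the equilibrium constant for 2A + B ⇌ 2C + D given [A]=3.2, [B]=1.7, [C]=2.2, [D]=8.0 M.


Kc = [C]^2[D]/([A]^2[B])
= (2.2^2 × 8.0^1)/(3.2^2 × 1.7^1)
= 38.72/17.408
= 2.224

2.224


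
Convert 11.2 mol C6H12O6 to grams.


M(C6H12O6) = 180.16 g/mol
mass = n × M = 11.2 × 180.16 = 2017.79 g

2017.79 g


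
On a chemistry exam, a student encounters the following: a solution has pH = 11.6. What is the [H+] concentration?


[H+] = 10^(-pH) = 10^(-11.6)
= 2.51×10^-12 M

2.51×10^-12 M


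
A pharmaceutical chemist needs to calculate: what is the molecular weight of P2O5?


M(P2O5) = 2×30.97 + 5×16.0
= 61.94 + 80.0
= 141.94 g/mol

141.94 g/mol


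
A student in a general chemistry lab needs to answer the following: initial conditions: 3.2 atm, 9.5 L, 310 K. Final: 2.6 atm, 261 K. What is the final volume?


P1V1/T1 = P2V2/T2
V2 = P1V1T2/(T1P2)
= 3.2×9.5×261/(310×2.6)
= 9.844 L

9.844 L


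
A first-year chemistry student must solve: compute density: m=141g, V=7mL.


ρ = mass/volume
= 141/7
= 20.143 g/mL

20.143 g/mL


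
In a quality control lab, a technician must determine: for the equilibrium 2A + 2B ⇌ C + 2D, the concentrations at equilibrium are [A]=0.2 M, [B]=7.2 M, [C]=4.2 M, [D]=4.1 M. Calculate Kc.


Kc = [C][D]^2/([A]^2[B]^2)
= (4.2^1 × 4.1^2)/(0.2^2 × 7.2^2)
= 70.602/2.0736
= 34.05

34.05


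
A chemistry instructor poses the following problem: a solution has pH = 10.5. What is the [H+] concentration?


[H+] = 10^(-pH) = 10^(-10.5)
= 3.16×10^-11 M

3.16×10^-11 M


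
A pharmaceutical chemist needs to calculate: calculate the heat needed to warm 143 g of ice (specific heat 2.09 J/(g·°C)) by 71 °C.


q = mcΔT = 143 × 2.09 × 71
= 21219.77 J

21219.77 J


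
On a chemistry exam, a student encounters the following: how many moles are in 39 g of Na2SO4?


M(Na2SO4) = 142.05 g/mol
n = mass/M = 39/142.05 = 0.2746 mol

0.2746 mol


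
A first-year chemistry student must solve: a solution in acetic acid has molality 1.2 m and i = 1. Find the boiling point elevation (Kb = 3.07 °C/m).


ΔTb = Kb × m × i
= 3.07 × 1.2 × 1
= 3.684 °C

3.684 °C


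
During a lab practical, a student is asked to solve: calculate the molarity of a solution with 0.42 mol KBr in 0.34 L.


M = n/V = 0.42/0.34 = 1.235 mol/L

1.235 M
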